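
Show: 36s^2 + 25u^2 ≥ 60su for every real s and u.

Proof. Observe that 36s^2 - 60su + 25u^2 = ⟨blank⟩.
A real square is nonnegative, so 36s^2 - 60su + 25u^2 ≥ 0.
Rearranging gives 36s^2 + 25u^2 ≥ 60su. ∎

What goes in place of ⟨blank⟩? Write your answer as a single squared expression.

36s^2 - 60su + 25u^2 is a perfect-square trinomial: the outer terms are (6s)^2 and (5u)^2, and the cross term is -2·6s·5u.
So 36s^2 - 60su + 25u^2 = (6s - 5u)^2 ≥ 0.

(6s - 5u)^2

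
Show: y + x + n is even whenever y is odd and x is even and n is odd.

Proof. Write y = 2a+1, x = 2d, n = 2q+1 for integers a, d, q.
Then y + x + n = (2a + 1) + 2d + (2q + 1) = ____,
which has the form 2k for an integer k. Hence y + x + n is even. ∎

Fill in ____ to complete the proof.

2(a + d + q + 1)

(2a + 1) + 2d + (2q + 1) = 2a + 2d + 2q + 2
= 2(a + d + q + 1).
Since a + d + q + 1 is an integer, the sum is of the form 2k for an integer k.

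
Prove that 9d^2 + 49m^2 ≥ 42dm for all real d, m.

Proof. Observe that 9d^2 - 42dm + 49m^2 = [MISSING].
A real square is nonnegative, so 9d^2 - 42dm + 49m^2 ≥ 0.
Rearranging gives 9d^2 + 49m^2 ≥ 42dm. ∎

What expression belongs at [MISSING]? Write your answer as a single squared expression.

The leading and trailing coefficients are 3^2 and 7^2, and 42 = 2·3·7, so the trinomial is (3d - 7m)^2.
Hence 9d^2 - 42dm + 49m^2 ≥ 0.

(3d - 7m)^2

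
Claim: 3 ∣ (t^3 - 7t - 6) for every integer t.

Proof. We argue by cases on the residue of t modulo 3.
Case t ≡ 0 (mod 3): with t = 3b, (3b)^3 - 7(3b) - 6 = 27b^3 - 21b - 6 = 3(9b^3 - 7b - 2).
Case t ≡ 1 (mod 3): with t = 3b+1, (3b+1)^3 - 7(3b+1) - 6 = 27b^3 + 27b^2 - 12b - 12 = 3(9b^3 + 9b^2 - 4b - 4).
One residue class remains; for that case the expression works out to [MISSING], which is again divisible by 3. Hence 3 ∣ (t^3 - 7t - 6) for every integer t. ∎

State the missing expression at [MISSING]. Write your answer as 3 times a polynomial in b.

3(9b^3 + 18b^2 + 5b - 4)

The residues treated are {0, 1}, so the missing case is t ≡ 2 (mod 3); write t = 3b+2.
Then (3b+2)^3 - 7(3b+2) - 6 = 27b^3 + 54b^2 + 15b - 12 = 3(9b^3 + 18b^2 + 5b - 4).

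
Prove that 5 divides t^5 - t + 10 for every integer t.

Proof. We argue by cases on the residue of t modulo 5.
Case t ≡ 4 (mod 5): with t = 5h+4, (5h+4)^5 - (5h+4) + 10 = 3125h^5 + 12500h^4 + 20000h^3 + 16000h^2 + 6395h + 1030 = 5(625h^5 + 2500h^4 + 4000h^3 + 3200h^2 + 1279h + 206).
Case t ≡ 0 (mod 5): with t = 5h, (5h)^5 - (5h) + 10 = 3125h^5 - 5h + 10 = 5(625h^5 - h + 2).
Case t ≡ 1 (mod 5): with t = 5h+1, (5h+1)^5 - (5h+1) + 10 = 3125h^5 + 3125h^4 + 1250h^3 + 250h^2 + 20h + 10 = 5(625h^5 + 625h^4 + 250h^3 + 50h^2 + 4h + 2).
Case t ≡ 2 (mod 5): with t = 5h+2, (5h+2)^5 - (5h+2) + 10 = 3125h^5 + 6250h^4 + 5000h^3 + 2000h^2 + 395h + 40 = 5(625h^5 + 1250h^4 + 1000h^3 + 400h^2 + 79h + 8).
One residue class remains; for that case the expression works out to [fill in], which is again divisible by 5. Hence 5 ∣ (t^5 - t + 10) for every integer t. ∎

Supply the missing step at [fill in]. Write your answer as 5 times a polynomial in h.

Only t ≡ 3 (mod 5) is unaccounted for. Put t = 5h+3:
(5h+3)^5 - (5h+3) + 10 expands to 3125h^5 + 9375h^4 + 11250h^3 + 6750h^2 + 2020h + 250,
and factoring out 5 leaves 5(625h^5 + 1875h^4 + 2250h^3 + 1350h^2 + 404h + 50).

5(625h^5 + 1875h^4 + 2250h^3 + 1350h^2 + 404h + 50)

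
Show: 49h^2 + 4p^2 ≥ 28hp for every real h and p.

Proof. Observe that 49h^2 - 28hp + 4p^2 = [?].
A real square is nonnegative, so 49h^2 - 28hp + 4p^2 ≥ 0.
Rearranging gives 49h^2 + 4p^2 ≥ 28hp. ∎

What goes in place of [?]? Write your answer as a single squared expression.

(7h - 2p)^2

49h^2 - 28hp + 4p^2 is a perfect-square trinomial: the outer terms are (7h)^2 and (2p)^2, and the cross term is -2·7h·2p.
So 49h^2 - 28hp + 4p^2 = (7h - 2p)^2 ≥ 0.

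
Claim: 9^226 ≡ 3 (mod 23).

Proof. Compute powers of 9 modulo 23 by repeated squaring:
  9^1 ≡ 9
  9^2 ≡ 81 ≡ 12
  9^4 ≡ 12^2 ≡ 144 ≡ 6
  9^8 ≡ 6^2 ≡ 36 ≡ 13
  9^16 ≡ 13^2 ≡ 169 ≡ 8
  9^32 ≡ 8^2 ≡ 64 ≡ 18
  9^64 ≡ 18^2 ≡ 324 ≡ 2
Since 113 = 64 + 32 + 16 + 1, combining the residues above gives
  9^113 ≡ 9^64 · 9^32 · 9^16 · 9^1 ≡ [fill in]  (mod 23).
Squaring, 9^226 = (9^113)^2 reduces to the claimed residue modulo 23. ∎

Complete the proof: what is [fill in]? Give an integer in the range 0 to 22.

16

9^64 · 9^32 · 9^16 · 9^1 ≡ 2 · 18 · 8 · 9 = 2592.
2592 mod 23 = 16, so 9^113 ≡ 16 (mod 23).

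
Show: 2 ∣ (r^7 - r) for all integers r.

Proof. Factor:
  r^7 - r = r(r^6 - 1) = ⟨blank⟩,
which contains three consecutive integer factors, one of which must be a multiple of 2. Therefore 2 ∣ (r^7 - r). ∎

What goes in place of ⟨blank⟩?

(r - 1)r(r + 1)(r^4 + r^2 + 1)

r^6 - 1 = (r^2 - 1)(r^4 + r^2 + 1), and r^2 - 1 = (r-1)(r+1).
So r(r^6 - 1) = (r - 1)r(r + 1)(r^4 + r^2 + 1).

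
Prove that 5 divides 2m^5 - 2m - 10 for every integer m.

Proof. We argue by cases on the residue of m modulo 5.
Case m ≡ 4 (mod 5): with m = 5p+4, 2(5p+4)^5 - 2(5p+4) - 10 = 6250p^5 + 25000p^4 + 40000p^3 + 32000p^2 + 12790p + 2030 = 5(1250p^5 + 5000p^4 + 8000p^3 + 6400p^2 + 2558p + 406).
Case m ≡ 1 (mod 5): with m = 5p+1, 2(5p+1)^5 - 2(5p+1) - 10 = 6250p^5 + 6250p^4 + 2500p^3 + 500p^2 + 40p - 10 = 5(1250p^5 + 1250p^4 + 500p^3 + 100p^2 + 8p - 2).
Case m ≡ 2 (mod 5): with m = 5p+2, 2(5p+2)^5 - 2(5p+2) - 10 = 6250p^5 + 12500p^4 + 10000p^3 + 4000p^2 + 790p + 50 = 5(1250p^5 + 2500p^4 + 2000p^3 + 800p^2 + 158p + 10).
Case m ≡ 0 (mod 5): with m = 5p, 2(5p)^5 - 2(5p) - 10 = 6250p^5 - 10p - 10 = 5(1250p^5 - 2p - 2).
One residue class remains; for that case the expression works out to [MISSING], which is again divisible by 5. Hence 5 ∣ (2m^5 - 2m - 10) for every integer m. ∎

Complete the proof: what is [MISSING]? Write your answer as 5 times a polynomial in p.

5(1250p^5 + 3750p^4 + 4500p^3 + 2700p^2 + 808p + 94)

Only m ≡ 3 (mod 5) is unaccounted for. Put m = 5p+3:
2(5p+3)^5 - 2(5p+3) - 10 expands to 6250p^5 + 18750p^4 + 22500p^3 + 13500p^2 + 4040p + 470,
and factoring out 5 leaves 5(1250p^5 + 3750p^4 + 4500p^3 + 2700p^2 + 808p + 94).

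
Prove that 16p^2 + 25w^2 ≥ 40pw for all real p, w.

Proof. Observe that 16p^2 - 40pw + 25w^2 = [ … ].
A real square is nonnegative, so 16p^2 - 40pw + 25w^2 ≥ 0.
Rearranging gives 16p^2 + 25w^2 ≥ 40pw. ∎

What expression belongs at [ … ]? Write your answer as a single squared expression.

(4p - 5w)^2

16p^2 - 40pw + 25w^2 is a perfect-square trinomial: the outer terms are (4p)^2 and (5w)^2, and the cross term is -2·4p·5w.
So 16p^2 - 40pw + 25w^2 = (4p - 5w)^2 ≥ 0.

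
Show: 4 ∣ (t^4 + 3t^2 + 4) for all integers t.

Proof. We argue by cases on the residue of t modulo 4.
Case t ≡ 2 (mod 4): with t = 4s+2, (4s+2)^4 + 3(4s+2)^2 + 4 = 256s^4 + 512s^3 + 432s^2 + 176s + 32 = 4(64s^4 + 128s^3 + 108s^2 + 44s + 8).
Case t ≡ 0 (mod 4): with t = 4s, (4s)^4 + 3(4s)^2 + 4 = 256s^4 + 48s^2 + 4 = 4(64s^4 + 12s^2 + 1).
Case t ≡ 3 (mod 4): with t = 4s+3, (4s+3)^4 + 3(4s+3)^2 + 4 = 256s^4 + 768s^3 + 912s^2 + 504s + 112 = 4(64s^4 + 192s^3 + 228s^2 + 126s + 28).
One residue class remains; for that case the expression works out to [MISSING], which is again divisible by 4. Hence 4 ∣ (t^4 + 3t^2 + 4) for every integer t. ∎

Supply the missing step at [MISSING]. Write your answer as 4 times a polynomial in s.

The residues treated are {2, 0, 3}, so the missing case is t ≡ 1 (mod 4); write t = 4s+1.
Then (4s+1)^4 + 3(4s+1)^2 + 4 = 256s^4 + 256s^3 + 144s^2 + 40s + 8 = 4(64s^4 + 64s^3 + 36s^2 + 10s + 2).

4(64s^4 + 64s^3 + 36s^2 + 10s + 2)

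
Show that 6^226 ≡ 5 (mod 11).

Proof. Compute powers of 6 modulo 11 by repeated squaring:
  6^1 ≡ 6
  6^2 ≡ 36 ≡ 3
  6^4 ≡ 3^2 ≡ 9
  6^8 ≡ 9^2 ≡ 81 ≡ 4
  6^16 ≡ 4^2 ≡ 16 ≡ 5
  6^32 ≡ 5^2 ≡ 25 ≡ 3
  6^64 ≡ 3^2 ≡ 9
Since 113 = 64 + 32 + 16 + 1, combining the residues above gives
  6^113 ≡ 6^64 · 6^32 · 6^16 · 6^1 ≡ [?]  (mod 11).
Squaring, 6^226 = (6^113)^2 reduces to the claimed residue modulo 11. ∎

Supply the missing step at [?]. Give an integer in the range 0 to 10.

Multiply the listed residues: 9 · 3 · 5 · 6 = 27 → 135 → 810.
Reducing modulo 11: 810 = 73·11 + 7, so 6^113 ≡ 7.

7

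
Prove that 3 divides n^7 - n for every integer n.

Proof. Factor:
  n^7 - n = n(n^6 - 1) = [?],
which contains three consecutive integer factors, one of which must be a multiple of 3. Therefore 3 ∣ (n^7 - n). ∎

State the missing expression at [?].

(n - 1)n(n + 1)(n^4 + n^2 + 1)

n^6 - 1 = (n^2 - 1)(n^4 + n^2 + 1), and n^2 - 1 = (n-1)(n+1).
So n(n^6 - 1) = (n - 1)n(n + 1)(n^4 + n^2 + 1).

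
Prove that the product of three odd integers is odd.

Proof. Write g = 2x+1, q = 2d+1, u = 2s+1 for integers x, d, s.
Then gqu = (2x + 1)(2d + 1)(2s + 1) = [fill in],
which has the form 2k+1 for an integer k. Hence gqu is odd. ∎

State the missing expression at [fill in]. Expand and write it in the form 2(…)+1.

Expanding: (2x + 1)(2d + 1)(2s + 1) = 8dsx + 4ds + 4dx + 2d + 4sx + 2s + 2x + 1.
Every term except the constant is even, so this is 2(4dsx + 2ds + 2dx + d + 2sx + s + x) + 1,
and 4dsx + 2ds + 2dx + d + 2sx + s + x ∈ ℤ gives the required form.

2(4dsx + 2ds + 2dx + d + 2sx + s + x) + 1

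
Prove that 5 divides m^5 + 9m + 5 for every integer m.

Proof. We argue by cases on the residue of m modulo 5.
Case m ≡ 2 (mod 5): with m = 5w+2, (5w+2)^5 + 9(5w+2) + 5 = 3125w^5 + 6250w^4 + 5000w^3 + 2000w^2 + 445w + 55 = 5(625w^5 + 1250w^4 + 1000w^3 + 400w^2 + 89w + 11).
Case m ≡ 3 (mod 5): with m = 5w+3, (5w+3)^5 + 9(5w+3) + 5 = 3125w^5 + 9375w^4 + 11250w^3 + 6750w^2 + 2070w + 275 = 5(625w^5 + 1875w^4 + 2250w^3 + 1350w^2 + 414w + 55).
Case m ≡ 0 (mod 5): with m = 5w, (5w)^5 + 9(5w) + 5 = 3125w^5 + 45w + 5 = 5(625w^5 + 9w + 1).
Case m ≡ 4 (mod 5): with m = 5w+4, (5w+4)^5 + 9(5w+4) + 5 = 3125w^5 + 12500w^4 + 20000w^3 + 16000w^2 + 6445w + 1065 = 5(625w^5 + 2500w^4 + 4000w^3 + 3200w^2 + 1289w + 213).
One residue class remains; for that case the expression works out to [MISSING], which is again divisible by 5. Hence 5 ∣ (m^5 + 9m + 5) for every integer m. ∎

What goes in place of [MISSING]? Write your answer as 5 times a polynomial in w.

5(625w^5 + 625w^4 + 250w^3 + 50w^2 + 14w + 3)

Only m ≡ 1 (mod 5) is unaccounted for. Put m = 5w+1:
(5w+1)^5 + 9(5w+1) + 5 expands to 3125w^5 + 3125w^4 + 1250w^3 + 250w^2 + 70w + 15,
and factoring out 5 leaves 5(625w^5 + 625w^4 + 250w^3 + 50w^2 + 14w + 3).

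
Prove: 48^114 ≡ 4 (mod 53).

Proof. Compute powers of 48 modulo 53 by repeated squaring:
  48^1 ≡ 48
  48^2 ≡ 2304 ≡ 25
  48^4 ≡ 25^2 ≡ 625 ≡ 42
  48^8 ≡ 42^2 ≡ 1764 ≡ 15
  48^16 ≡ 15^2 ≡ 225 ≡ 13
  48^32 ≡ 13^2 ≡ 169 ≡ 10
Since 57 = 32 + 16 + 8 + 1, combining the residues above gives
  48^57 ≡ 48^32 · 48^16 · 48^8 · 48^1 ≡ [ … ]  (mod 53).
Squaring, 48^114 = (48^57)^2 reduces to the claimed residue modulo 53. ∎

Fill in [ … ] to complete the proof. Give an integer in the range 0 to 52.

2

Multiply the listed residues: 10 · 13 · 15 · 48 = 130 → 1950 → 93600.
Reducing modulo 53: 93600 = 1766·53 + 2, so 48^57 ≡ 2.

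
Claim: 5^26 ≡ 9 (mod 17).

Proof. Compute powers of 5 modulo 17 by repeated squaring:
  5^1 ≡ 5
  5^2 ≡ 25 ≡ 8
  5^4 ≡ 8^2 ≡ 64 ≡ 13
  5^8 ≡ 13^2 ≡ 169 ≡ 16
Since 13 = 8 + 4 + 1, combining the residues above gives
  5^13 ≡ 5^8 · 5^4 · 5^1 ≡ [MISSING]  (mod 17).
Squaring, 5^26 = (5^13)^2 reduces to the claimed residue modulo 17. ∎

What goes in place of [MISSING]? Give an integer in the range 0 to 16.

Multiply the listed residues: 16 · 13 · 5 = 208 → 1040.
Reducing modulo 17: 1040 = 61·17 + 3, so 5^13 ≡ 3.

3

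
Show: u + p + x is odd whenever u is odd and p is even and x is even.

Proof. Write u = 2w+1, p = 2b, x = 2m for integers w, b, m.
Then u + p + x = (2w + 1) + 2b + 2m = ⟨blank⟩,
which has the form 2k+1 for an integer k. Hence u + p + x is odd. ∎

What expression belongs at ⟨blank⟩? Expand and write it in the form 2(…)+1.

2(b + m + w) + 1

Expanding: (2w + 1) + 2b + 2m = 2b + 2m + 2w + 1.
Every term except the constant is even, so this is 2(b + m + w) + 1,
and b + m + w ∈ ℤ gives the required form.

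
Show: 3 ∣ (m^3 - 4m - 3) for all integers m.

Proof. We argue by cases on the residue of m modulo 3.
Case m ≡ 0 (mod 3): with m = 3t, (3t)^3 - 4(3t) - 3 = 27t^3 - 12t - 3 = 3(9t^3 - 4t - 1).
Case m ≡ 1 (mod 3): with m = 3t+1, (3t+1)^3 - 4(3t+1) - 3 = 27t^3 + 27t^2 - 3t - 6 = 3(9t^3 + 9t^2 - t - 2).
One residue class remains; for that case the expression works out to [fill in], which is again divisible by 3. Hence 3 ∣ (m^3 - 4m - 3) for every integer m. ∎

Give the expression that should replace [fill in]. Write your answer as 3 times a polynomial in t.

The residues treated are {0, 1}, so the missing case is m ≡ 2 (mod 3); write m = 3t+2.
Then (3t+2)^3 - 4(3t+2) - 3 = 27t^3 + 54t^2 + 24t - 3 = 3(9t^3 + 18t^2 + 8t - 1).

3(9t^3 + 18t^2 + 8t - 1)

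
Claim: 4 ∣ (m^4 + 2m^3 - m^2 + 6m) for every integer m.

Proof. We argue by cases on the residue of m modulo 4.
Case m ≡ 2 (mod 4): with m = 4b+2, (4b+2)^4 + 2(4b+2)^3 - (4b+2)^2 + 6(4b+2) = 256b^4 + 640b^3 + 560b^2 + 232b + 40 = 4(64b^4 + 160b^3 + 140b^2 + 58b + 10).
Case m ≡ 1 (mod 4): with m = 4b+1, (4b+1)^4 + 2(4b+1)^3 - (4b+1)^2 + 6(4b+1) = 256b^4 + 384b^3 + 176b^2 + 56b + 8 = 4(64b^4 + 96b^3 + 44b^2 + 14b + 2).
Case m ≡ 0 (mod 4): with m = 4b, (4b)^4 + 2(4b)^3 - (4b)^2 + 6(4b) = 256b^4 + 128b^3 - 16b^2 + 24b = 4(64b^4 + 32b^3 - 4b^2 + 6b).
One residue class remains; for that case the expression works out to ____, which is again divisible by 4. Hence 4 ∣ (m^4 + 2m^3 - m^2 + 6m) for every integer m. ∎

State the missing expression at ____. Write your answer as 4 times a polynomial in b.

4(64b^4 + 224b^3 + 284b^2 + 162b + 36)

Only m ≡ 3 (mod 4) is unaccounted for. Put m = 4b+3:
(4b+3)^4 + 2(4b+3)^3 - (4b+3)^2 + 6(4b+3) expands to 256b^4 + 896b^3 + 1136b^2 + 648b + 144,
and factoring out 4 leaves 4(64b^4 + 224b^3 + 284b^2 + 162b + 36).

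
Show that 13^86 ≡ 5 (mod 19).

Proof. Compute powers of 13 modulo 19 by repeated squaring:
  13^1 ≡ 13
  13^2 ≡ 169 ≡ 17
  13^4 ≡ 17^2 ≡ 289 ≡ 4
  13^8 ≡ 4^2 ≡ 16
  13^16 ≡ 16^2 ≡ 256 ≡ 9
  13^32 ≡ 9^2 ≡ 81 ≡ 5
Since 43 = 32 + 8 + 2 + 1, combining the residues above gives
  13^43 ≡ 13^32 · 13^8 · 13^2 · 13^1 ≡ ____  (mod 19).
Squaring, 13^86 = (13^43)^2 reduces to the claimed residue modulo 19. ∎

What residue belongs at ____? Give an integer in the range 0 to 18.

Multiply the listed residues: 5 · 16 · 17 · 13 = 80 → 1360 → 17680.
Reducing modulo 19: 17680 = 930·19 + 10, so 13^43 ≡ 10.

10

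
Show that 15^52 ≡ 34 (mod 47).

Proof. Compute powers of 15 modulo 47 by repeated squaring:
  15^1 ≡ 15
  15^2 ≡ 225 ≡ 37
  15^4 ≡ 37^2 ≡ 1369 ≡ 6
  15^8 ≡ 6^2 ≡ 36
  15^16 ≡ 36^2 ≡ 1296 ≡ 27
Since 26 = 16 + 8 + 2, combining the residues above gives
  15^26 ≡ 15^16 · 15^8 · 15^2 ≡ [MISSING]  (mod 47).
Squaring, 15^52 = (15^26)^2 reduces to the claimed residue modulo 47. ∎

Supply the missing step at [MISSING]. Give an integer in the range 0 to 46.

Multiply the listed residues: 27 · 36 · 37 = 972 → 35964.
Reducing modulo 47: 35964 = 765·47 + 9, so 15^26 ≡ 9.

9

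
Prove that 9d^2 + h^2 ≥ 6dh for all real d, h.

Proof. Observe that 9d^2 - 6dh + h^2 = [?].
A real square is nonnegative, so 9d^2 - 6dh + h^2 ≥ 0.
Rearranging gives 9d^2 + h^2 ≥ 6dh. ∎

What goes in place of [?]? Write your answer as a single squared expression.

(3d - h)^2

The leading and trailing coefficients are 3^2 and 1^2, and 6 = 2·3·1, so the trinomial is (3d - h)^2.
Hence 9d^2 - 6dh + h^2 ≥ 0.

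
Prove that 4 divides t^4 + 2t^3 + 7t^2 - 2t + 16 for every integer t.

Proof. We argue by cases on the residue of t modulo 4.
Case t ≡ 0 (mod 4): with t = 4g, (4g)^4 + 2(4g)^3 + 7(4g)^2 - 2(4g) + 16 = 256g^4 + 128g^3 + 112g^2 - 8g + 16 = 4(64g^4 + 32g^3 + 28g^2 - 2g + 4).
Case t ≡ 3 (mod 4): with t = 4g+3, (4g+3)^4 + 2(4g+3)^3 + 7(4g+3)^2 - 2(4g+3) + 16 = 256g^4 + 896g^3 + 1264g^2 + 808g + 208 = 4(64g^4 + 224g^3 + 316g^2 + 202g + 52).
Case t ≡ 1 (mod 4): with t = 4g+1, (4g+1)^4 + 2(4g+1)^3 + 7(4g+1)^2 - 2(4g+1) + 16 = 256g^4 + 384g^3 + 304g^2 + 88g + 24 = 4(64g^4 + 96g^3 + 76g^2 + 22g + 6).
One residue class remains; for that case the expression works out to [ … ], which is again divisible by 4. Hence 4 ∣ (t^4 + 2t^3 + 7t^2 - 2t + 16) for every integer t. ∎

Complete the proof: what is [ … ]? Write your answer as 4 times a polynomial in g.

Only t ≡ 2 (mod 4) is unaccounted for. Put t = 4g+2:
(4g+2)^4 + 2(4g+2)^3 + 7(4g+2)^2 - 2(4g+2) + 16 expands to 256g^4 + 640g^3 + 688g^2 + 328g + 72,
and factoring out 4 leaves 4(64g^4 + 160g^3 + 172g^2 + 82g + 18).

4(64g^4 + 160g^3 + 172g^2 + 82g + 18)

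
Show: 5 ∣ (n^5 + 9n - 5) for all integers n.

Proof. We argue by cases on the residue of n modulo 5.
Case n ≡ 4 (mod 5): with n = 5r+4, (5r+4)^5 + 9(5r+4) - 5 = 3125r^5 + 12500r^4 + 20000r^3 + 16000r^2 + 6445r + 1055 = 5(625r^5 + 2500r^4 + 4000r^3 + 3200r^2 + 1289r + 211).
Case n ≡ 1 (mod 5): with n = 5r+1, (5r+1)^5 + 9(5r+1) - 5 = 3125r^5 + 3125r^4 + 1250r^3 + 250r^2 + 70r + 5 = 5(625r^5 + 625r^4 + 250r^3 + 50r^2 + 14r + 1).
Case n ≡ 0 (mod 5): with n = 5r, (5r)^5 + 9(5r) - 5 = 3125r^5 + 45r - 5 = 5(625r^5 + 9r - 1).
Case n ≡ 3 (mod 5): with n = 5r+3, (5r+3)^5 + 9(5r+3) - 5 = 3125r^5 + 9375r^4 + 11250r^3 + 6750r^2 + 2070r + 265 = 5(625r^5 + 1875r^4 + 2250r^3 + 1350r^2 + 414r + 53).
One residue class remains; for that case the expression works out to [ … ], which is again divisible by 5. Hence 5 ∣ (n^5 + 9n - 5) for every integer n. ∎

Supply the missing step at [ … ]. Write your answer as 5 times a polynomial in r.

Only n ≡ 2 (mod 5) is unaccounted for. Put n = 5r+2:
(5r+2)^5 + 9(5r+2) - 5 expands to 3125r^5 + 6250r^4 + 5000r^3 + 2000r^2 + 445r + 45,
and factoring out 5 leaves 5(625r^5 + 1250r^4 + 1000r^3 + 400r^2 + 89r + 9).

5(625r^5 + 1250r^4 + 1000r^3 + 400r^2 + 89r + 9)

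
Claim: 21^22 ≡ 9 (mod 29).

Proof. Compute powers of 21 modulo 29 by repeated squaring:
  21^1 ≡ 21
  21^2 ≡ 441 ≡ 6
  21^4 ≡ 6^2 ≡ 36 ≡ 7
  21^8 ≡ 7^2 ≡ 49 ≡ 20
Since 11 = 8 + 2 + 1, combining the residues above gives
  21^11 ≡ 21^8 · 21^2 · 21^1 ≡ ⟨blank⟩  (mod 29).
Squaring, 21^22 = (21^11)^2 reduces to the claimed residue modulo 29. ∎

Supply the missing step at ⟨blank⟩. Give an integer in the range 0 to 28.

21^8 · 21^2 · 21^1 ≡ 20 · 6 · 21 = 2520.
2520 mod 29 = 26, so 21^11 ≡ 26 (mod 29).

26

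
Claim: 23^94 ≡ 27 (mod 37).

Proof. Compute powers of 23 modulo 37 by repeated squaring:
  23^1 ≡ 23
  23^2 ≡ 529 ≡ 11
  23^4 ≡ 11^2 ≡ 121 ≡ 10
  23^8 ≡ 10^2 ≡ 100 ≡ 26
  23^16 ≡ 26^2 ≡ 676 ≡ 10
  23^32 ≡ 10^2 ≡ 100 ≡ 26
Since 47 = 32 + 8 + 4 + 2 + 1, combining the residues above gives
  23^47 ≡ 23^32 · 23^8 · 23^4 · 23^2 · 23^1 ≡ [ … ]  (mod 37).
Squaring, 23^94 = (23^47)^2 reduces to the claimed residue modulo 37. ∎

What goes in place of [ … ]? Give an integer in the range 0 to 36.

23^32 · 23^8 · 23^4 · 23^2 · 23^1 ≡ 26 · 26 · 10 · 11 · 23 = 1710280.
1710280 mod 37 = 29, so 23^47 ≡ 29 (mod 37).

29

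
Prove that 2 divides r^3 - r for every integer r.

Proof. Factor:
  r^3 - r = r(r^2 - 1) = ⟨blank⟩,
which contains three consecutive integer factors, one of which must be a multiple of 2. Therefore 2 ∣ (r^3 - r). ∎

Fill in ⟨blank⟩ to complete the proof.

r(r^2 - 1) = r(r - 1)(r + 1) = (r - 1)r(r + 1).
These three factors are consecutive integers, so their product is divisible by 2.

(r - 1)r(r + 1)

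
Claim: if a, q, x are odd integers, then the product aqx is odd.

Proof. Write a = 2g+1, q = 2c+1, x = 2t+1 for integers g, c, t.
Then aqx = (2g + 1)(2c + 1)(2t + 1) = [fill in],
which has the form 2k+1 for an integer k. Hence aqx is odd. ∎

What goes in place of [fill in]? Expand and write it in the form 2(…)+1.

2(4cgt + 2cg + 2ct + c + 2gt + g + t) + 1

Expanding: (2g + 1)(2c + 1)(2t + 1) = 8cgt + 4cg + 4ct + 2c + 4gt + 2g + 2t + 1.
Every term except the constant is even, so this is 2(4cgt + 2cg + 2ct + c + 2gt + g + t) + 1,
and 4cgt + 2cg + 2ct + c + 2gt + g + t ∈ ℤ gives the required form.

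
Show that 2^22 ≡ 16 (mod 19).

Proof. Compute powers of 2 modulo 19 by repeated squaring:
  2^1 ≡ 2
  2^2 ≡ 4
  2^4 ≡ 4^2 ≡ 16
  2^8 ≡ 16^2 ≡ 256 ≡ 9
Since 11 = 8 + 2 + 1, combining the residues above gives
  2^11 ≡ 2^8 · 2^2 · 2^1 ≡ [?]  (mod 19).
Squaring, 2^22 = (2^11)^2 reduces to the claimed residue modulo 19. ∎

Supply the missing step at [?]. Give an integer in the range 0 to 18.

2^8 · 2^2 · 2^1 ≡ 9 · 4 · 2 = 72.
72 mod 19 = 15, so 2^11 ≡ 15 (mod 19).

15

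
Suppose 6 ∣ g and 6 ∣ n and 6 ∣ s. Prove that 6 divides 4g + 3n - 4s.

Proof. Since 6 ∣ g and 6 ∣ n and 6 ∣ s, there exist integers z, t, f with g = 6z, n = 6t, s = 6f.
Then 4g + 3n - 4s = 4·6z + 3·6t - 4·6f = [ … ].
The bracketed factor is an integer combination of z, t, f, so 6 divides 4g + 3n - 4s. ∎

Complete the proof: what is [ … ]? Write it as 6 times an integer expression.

Pull the common 6 out of every term: 4·6z + 3·6t - 4·6f = 6(-4f + 3t + 4z).
-4f + 3t + 4z is an integer, which exhibits the divisibility.

6(-4f + 3t + 4z)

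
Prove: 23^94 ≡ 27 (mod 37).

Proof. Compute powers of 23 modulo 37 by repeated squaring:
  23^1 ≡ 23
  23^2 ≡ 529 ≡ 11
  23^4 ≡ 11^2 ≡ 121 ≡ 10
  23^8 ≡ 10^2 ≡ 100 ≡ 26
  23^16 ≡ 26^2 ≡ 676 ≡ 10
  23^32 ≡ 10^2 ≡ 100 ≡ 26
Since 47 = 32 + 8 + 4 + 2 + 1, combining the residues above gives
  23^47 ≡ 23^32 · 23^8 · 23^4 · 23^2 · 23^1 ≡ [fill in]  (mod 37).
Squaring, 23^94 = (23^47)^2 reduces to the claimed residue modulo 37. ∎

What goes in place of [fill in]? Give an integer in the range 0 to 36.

Multiply the listed residues: 26 · 26 · 10 · 11 · 23 = 676 → 6760 → 74360 → 1710280.
Reducing modulo 37: 1710280 = 46223·37 + 29, so 23^47 ≡ 29.

29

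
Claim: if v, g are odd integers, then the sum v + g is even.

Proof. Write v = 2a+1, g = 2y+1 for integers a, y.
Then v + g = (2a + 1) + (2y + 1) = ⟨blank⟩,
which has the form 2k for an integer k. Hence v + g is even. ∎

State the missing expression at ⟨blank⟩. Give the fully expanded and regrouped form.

Expanding: (2a + 1) + (2y + 1) = 2a + 2y + 2.
Every term is even; pulling out the factor of 2 gives 2(a + y + 1).

2(a + y + 1)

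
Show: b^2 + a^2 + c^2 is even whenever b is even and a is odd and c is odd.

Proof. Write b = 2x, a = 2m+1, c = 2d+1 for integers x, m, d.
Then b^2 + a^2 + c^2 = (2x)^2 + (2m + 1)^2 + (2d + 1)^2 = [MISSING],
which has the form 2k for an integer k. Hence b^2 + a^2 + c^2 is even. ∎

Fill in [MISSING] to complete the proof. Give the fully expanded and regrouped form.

2(2d^2 + 2d + 2m^2 + 2m + 2x^2 + 1)

(2x)^2 + (2m + 1)^2 + (2d + 1)^2 = 4d^2 + 4d + 4m^2 + 4m + 4x^2 + 2
= 2(2d^2 + 2d + 2m^2 + 2m + 2x^2 + 1).
Since 2d^2 + 2d + 2m^2 + 2m + 2x^2 + 1 is an integer, the sum of squares is of the form 2k for an integer k.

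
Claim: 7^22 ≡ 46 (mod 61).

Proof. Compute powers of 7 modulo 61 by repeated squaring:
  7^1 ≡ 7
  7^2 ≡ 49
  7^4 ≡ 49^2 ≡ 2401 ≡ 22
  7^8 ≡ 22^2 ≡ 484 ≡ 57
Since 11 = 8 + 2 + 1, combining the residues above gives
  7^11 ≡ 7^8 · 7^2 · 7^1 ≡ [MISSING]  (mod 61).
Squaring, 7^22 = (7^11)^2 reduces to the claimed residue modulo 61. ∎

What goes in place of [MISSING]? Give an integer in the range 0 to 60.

7^8 · 7^2 · 7^1 ≡ 57 · 49 · 7 = 19551.
19551 mod 61 = 31, so 7^11 ≡ 31 (mod 61).

31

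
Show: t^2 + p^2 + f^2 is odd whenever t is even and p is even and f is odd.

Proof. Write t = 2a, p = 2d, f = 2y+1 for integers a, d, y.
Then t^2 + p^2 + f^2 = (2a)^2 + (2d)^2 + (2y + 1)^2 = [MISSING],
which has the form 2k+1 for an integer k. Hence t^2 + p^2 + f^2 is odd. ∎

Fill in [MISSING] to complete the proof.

2(2a^2 + 2d^2 + 2y^2 + 2y) + 1

(2a)^2 + (2d)^2 + (2y + 1)^2 = 4a^2 + 4d^2 + 4y^2 + 4y + 1
= 2(2a^2 + 2d^2 + 2y^2 + 2y) + 1.
Since 2a^2 + 2d^2 + 2y^2 + 2y is an integer, the sum of squares is of the form 2k+1 for an integer k.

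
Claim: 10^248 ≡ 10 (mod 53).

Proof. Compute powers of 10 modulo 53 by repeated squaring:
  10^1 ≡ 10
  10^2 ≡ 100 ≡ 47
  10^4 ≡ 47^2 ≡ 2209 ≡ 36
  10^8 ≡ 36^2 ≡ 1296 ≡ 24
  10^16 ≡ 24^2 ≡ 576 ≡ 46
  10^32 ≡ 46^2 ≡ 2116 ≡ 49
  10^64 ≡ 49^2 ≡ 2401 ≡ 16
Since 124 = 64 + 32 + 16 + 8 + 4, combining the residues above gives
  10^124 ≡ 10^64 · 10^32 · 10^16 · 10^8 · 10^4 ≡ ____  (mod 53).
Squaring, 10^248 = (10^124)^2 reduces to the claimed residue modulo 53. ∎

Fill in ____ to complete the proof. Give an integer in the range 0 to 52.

Multiply the listed residues: 16 · 49 · 46 · 24 · 36 = 784 → 36064 → 865536 → 31159296.
Reducing modulo 53: 31159296 = 587911·53 + 13, so 10^124 ≡ 13.

13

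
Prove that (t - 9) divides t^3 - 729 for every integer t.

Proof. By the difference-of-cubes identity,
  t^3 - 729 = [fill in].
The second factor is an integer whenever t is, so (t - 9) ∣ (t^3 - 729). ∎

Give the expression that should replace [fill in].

Polynomial division of t^3 - 729 by t - 9 leaves remainder 0 and quotient t^2 + 9t + 81.
Hence t^3 - 729 = (t - 9)(t^2 + 9t + 81).

(t - 9)(t^2 + 9t + 81)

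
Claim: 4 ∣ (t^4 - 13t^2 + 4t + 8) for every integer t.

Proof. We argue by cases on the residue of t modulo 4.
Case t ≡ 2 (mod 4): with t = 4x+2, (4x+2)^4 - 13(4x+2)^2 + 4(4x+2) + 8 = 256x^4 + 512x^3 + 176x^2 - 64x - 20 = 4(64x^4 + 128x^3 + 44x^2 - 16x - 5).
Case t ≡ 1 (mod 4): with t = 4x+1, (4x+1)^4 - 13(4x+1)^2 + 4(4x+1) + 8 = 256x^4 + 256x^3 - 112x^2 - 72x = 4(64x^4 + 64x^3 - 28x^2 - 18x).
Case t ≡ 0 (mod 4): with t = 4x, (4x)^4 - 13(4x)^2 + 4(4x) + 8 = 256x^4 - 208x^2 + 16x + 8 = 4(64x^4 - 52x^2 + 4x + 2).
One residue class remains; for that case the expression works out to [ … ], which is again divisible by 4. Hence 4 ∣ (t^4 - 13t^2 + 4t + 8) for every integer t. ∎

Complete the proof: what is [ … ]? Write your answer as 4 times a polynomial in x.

4(64x^4 + 192x^3 + 164x^2 + 34x - 4)

Only t ≡ 3 (mod 4) is unaccounted for. Put t = 4x+3:
(4x+3)^4 - 13(4x+3)^2 + 4(4x+3) + 8 expands to 256x^4 + 768x^3 + 656x^2 + 136x - 16,
and factoring out 4 leaves 4(64x^4 + 192x^3 + 164x^2 + 34x - 4).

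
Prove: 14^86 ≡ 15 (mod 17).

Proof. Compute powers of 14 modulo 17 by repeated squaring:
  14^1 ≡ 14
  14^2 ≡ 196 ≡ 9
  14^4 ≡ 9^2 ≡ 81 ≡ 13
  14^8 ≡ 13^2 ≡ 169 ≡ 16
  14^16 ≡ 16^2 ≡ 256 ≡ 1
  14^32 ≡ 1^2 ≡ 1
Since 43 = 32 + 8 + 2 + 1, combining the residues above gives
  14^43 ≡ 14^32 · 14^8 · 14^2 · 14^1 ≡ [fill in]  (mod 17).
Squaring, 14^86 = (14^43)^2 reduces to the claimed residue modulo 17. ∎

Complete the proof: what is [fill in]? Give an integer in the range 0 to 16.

10

14^32 · 14^8 · 14^2 · 14^1 ≡ 1 · 16 · 9 · 14 = 2016.
2016 mod 17 = 10, so 14^43 ≡ 10 (mod 17).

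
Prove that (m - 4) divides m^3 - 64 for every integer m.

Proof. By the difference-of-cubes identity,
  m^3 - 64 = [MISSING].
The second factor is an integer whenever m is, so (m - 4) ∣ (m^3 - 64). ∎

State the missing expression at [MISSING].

Polynomial division of m^3 - 64 by m - 4 leaves remainder 0 and quotient m^2 + 4m + 16.
Hence m^3 - 64 = (m - 4)(m^2 + 4m + 16).

(m - 4)(m^2 + 4m + 16)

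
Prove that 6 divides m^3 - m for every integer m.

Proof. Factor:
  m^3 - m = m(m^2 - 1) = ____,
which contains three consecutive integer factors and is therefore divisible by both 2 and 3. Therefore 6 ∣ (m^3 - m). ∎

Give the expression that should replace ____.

(m - 1)m(m + 1)

m(m^2 - 1) = m(m - 1)(m + 1) = (m - 1)m(m + 1).
These three factors are consecutive integers, so their product is divisible by 6.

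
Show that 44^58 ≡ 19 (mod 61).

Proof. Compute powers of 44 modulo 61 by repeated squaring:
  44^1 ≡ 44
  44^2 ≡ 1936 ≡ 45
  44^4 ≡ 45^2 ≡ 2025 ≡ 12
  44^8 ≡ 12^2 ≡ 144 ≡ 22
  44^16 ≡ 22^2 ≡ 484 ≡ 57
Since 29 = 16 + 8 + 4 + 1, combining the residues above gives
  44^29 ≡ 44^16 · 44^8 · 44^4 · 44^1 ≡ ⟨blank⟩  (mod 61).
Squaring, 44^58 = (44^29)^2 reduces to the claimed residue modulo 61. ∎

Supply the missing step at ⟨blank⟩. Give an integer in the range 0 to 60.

44^16 · 44^8 · 44^4 · 44^1 ≡ 57 · 22 · 12 · 44 = 662112.
662112 mod 61 = 18, so 44^29 ≡ 18 (mod 61).

18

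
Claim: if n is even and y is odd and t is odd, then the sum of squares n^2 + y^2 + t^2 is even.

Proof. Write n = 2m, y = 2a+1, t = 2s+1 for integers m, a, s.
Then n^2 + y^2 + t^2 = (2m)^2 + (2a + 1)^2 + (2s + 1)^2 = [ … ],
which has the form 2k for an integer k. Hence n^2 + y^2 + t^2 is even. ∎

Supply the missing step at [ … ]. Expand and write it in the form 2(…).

2(2a^2 + 2a + 2m^2 + 2s^2 + 2s + 1)

Expanding: (2m)^2 + (2a + 1)^2 + (2s + 1)^2 = 4a^2 + 4a + 4m^2 + 4s^2 + 4s + 2.
Every term is even; pulling out the factor of 2 gives 2(2a^2 + 2a + 2m^2 + 2s^2 + 2s + 1).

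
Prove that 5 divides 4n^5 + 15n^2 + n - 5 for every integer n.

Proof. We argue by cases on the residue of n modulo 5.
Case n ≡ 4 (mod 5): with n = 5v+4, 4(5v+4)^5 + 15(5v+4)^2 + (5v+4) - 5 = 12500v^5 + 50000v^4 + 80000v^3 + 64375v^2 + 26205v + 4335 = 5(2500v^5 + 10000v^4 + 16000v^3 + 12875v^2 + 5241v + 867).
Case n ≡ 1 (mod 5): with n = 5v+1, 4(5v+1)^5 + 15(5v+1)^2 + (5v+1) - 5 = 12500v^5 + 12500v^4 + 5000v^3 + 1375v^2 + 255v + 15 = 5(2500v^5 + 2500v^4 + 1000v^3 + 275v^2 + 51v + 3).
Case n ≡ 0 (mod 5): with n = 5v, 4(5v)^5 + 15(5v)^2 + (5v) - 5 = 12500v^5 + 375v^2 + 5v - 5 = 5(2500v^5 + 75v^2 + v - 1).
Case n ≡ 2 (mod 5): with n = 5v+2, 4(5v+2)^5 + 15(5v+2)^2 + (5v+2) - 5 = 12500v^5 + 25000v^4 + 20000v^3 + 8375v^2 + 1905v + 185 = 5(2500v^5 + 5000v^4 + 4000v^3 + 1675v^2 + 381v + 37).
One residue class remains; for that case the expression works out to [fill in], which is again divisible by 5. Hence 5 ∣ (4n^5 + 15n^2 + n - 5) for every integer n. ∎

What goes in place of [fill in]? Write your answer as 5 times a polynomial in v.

5(2500v^5 + 7500v^4 + 9000v^3 + 5475v^2 + 1711v + 221)

The residues treated are {4, 1, 0, 2}, so the missing case is n ≡ 3 (mod 5); write n = 5v+3.
Then 4(5v+3)^5 + 15(5v+3)^2 + (5v+3) - 5 = 12500v^5 + 37500v^4 + 45000v^3 + 27375v^2 + 8555v + 1105 = 5(2500v^5 + 7500v^4 + 9000v^3 + 5475v^2 + 1711v + 221).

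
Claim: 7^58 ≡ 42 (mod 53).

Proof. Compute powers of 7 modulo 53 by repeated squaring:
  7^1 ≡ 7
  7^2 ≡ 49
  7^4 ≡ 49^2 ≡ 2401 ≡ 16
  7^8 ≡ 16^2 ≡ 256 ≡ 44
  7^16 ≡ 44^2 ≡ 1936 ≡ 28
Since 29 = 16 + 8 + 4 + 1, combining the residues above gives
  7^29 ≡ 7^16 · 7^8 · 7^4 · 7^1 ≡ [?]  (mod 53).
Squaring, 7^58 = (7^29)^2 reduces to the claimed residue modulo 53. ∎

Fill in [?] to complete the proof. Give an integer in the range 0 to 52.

25

7^16 · 7^8 · 7^4 · 7^1 ≡ 28 · 44 · 16 · 7 = 137984.
137984 mod 53 = 25, so 7^29 ≡ 25 (mod 53).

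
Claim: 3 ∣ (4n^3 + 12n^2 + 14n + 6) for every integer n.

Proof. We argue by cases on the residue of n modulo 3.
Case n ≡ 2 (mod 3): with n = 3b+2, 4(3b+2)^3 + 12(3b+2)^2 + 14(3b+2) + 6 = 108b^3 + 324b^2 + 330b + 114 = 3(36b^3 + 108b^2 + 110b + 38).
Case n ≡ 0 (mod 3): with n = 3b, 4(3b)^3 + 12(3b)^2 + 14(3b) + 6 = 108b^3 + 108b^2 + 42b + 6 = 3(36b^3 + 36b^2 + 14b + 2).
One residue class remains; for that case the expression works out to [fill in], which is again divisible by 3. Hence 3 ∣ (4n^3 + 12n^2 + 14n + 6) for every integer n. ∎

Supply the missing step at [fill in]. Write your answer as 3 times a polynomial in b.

The residues treated are {2, 0}, so the missing case is n ≡ 1 (mod 3); write n = 3b+1.
Then 4(3b+1)^3 + 12(3b+1)^2 + 14(3b+1) + 6 = 108b^3 + 216b^2 + 150b + 36 = 3(36b^3 + 72b^2 + 50b + 12).

3(36b^3 + 72b^2 + 50b + 12)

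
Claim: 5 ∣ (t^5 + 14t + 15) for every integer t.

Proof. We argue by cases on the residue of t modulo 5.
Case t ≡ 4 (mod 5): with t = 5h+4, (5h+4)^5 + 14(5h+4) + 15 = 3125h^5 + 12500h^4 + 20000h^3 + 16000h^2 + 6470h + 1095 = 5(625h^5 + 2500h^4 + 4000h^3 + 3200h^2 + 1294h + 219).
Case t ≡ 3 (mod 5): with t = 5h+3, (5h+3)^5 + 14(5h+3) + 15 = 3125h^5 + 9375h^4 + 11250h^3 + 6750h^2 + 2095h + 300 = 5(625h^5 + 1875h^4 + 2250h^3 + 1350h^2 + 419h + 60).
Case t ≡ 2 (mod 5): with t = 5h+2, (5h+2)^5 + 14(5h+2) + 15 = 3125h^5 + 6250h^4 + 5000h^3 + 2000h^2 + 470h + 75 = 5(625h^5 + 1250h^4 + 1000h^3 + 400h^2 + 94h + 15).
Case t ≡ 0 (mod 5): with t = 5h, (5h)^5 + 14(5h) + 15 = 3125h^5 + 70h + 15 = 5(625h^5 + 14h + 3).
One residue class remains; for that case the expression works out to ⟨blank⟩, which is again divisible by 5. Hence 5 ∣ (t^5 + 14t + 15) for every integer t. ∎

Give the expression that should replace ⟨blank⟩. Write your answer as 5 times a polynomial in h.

Only t ≡ 1 (mod 5) is unaccounted for. Put t = 5h+1:
(5h+1)^5 + 14(5h+1) + 15 expands to 3125h^5 + 3125h^4 + 1250h^3 + 250h^2 + 95h + 30,
and factoring out 5 leaves 5(625h^5 + 625h^4 + 250h^3 + 50h^2 + 19h + 6).

5(625h^5 + 625h^4 + 250h^3 + 50h^2 + 19h + 6)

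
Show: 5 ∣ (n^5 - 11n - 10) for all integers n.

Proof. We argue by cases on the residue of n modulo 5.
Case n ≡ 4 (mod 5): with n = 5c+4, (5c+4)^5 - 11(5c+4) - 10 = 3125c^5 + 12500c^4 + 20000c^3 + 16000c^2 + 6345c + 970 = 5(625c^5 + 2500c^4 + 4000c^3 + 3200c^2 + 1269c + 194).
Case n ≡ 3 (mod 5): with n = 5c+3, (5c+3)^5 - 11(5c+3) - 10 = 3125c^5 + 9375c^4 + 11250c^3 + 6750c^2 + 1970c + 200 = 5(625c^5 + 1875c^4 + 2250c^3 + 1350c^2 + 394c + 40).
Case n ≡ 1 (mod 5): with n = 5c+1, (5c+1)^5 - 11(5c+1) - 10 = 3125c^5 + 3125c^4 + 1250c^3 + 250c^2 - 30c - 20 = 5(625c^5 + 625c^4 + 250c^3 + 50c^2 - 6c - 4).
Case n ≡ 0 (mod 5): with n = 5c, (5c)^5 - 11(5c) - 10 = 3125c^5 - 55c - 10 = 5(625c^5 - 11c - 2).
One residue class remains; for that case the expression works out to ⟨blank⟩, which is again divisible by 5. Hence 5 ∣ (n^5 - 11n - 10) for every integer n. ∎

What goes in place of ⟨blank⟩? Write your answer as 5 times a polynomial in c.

5(625c^5 + 1250c^4 + 1000c^3 + 400c^2 + 69c)

Only n ≡ 2 (mod 5) is unaccounted for. Put n = 5c+2:
(5c+2)^5 - 11(5c+2) - 10 expands to 3125c^5 + 6250c^4 + 5000c^3 + 2000c^2 + 345c,
and factoring out 5 leaves 5(625c^5 + 1250c^4 + 1000c^3 + 400c^2 + 69c).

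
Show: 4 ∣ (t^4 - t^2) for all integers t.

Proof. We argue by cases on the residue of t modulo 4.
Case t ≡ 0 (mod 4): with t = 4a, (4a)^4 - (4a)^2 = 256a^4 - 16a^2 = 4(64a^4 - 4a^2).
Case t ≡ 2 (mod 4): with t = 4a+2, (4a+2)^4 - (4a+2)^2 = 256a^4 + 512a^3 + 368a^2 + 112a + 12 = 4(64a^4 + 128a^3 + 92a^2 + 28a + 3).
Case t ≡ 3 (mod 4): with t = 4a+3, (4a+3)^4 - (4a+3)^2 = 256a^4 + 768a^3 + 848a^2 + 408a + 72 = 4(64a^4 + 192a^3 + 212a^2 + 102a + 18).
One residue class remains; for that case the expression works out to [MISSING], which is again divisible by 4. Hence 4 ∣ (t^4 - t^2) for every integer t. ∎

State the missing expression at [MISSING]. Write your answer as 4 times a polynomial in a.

4(64a^4 + 64a^3 + 20a^2 + 2a)

Only t ≡ 1 (mod 4) is unaccounted for. Put t = 4a+1:
(4a+1)^4 - (4a+1)^2 expands to 256a^4 + 256a^3 + 80a^2 + 8a,
and factoring out 4 leaves 4(64a^4 + 64a^3 + 20a^2 + 2a).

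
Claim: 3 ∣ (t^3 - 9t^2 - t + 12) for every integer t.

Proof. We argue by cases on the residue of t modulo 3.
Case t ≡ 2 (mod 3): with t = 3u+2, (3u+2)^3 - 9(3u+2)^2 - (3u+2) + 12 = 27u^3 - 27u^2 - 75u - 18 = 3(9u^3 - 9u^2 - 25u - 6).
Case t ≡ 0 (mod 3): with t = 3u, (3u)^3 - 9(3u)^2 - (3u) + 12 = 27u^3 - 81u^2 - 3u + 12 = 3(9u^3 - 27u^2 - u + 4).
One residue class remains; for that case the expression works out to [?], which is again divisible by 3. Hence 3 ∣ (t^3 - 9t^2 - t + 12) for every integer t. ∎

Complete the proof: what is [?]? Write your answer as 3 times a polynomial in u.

3(9u^3 - 18u^2 - 16u + 1)

Only t ≡ 1 (mod 3) is unaccounted for. Put t = 3u+1:
(3u+1)^3 - 9(3u+1)^2 - (3u+1) + 12 expands to 27u^3 - 54u^2 - 48u + 3,
and factoring out 3 leaves 3(9u^3 - 18u^2 - 16u + 1).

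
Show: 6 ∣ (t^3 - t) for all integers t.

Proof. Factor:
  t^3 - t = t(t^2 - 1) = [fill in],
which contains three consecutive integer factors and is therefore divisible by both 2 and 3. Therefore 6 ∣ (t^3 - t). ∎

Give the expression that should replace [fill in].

t(t^2 - 1) = t(t - 1)(t + 1) = (t - 1)t(t + 1).
These three factors are consecutive integers, so their product is divisible by 6.

(t - 1)t(t + 1)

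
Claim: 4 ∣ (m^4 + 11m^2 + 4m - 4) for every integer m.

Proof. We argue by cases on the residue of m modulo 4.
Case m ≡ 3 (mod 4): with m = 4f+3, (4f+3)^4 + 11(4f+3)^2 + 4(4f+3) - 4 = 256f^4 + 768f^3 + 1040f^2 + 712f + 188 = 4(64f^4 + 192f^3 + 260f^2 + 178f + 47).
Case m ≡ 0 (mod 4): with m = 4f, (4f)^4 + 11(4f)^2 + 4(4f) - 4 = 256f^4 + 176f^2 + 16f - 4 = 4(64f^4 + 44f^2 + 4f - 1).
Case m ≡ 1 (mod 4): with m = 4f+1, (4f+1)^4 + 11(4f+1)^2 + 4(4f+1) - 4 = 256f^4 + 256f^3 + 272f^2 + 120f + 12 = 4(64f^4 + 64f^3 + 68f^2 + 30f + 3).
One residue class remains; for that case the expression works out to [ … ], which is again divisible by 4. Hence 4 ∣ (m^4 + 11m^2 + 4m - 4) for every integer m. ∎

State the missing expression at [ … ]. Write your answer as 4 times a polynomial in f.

Only m ≡ 2 (mod 4) is unaccounted for. Put m = 4f+2:
(4f+2)^4 + 11(4f+2)^2 + 4(4f+2) - 4 expands to 256f^4 + 512f^3 + 560f^2 + 320f + 64,
and factoring out 4 leaves 4(64f^4 + 128f^3 + 140f^2 + 80f + 16).

4(64f^4 + 128f^3 + 140f^2 + 80f + 16)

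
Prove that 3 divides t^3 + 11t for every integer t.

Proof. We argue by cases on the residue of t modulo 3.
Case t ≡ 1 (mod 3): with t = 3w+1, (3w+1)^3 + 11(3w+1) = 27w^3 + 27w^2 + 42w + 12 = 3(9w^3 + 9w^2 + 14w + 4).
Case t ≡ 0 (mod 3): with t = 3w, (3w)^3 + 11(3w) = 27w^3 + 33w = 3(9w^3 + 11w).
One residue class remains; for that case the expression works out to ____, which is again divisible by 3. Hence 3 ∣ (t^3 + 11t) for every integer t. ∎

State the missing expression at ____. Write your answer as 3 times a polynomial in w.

3(9w^3 + 18w^2 + 23w + 10)

The residues treated are {1, 0}, so the missing case is t ≡ 2 (mod 3); write t = 3w+2.
Then (3w+2)^3 + 11(3w+2) = 27w^3 + 54w^2 + 69w + 30 = 3(9w^3 + 18w^2 + 23w + 10).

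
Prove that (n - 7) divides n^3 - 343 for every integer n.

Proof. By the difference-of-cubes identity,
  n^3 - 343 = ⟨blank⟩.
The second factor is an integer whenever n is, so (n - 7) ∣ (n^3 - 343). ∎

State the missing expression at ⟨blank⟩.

a^3 - b^3 = (a - b)(a^2 + ab + b^2). With a = n, b = 7:
n^3 - 343 = (n - 7)(n^2 + 7n + 49).

(n - 7)(n^2 + 7n + 49)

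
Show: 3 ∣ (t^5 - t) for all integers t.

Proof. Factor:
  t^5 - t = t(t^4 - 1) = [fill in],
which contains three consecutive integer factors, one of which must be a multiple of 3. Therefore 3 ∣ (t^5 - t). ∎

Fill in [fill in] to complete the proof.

t^4 - 1 = (t^2 - 1)(t^2 + 1), and t^2 - 1 = (t-1)(t+1).
So t(t^4 - 1) = (t - 1)t(t + 1)(t^2 + 1).

(t - 1)t(t + 1)(t^2 + 1)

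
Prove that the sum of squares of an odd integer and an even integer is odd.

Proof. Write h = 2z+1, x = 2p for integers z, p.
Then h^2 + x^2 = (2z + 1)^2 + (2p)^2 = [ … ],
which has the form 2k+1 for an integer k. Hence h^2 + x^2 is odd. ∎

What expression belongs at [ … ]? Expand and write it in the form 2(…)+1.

2(2p^2 + 2z^2 + 2z) + 1

(2z + 1)^2 + (2p)^2 = 4p^2 + 4z^2 + 4z + 1
= 2(2p^2 + 2z^2 + 2z) + 1.
Since 2p^2 + 2z^2 + 2z is an integer, the sum of squares is of the form 2k+1 for an integer k.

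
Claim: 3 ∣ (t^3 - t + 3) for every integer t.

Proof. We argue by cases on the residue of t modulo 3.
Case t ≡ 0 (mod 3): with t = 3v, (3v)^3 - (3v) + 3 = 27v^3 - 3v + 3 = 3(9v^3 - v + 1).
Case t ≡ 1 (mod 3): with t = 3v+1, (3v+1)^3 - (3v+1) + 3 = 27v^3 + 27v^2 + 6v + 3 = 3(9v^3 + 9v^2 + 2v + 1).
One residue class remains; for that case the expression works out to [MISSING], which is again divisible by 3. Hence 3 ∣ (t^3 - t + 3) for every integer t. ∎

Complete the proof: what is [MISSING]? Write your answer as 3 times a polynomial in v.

Only t ≡ 2 (mod 3) is unaccounted for. Put t = 3v+2:
(3v+2)^3 - (3v+2) + 3 expands to 27v^3 + 54v^2 + 33v + 9,
and factoring out 3 leaves 3(9v^3 + 18v^2 + 11v + 3).

3(9v^3 + 18v^2 + 11v + 3)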